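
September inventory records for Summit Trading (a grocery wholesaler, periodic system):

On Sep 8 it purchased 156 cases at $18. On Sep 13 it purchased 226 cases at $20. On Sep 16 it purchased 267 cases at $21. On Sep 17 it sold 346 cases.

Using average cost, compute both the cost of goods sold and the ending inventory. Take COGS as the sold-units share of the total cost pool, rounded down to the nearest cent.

COGS = $6,896.00; ending inventory = $6,039.00

Sep 17, sell 346: 346/649 × $12,935.00 → $6,896.00
Ending inventory (cost pool remaining) = $6,039.00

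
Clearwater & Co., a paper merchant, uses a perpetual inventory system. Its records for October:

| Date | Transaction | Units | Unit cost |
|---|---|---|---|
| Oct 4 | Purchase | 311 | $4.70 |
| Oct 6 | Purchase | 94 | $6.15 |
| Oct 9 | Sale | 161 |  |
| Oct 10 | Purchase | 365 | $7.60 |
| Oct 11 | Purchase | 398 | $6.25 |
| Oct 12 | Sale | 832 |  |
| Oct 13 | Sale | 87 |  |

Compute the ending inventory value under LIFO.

Oct 9, 161 sold [LIFO — newest first]: 94 @ $6.15 + 67 @ $4.70 = $893.00
Oct 12, 832 sold [LIFO — newest first]: 398 @ $6.25 + 365 @ $7.60 + 69 @ $4.70 = $5,585.80
Oct 13, 87 sold [LIFO — newest first]: 87 @ $4.70 = $408.90
Total COGS = $893.00 + $5,585.80 + $408.90 = $6,887.70
Ending inventory: 88 @ $4.70 = $413.60
Check: goods available $7,301.30 = COGS $6,887.70 + ending $413.60

Ending inventory = $413.60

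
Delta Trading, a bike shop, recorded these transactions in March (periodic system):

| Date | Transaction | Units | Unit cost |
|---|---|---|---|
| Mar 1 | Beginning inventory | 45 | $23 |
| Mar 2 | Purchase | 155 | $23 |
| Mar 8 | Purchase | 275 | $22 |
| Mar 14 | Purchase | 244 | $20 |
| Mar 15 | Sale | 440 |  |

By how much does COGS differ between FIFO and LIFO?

FIFO COGS: 45 @ $23 + 155 @ $23 + 240 @ $22 = $9,880
LIFO COGS: 244 @ $20 + 196 @ $22 = $9,192
Difference = |$9,880 − $9,192| = $688

$688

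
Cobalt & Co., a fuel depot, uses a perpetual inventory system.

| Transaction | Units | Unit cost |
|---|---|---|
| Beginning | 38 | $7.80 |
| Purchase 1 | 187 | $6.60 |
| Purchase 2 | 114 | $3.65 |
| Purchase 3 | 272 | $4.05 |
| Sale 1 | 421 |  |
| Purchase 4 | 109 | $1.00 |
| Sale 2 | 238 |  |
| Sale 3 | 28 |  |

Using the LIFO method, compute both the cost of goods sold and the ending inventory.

Sale 1 (421) [LIFO — newest first]: 272 @ $4.05 + 114 @ $3.65 + 35 @ $6.60 = $1,748.70
Sale 2 (238) [LIFO — newest first]: 109 @ $1.00 + 129 @ $6.60 = $960.40
Sale 3 (28) [LIFO — newest first]: 23 @ $6.60 + 5 @ $7.80 = $190.80
Total COGS = $1,748.70 + $960.40 + $190.80 = $2,899.90
Ending inventory: 33 @ $7.80 = $257.40
Check: goods available $3,157.30 = COGS $2,899.90 + ending $257.40

COGS = $2,899.90; ending inventory = $257.40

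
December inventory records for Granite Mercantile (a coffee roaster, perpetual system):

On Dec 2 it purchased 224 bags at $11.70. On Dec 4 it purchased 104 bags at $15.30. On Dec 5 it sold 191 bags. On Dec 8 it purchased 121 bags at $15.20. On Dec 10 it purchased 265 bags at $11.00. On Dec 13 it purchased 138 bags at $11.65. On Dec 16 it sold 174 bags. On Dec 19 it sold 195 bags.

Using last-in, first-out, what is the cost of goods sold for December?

COGS = $6,757.80

Dec 5, 191 sold [LIFO — newest first]: 104 @ $15.30 + 87 @ $11.70 = $2,609.10
Dec 16, 174 sold [LIFO — newest first]: 138 @ $11.65 + 36 @ $11.00 = $2,003.70
Dec 19, 195 sold [LIFO — newest first]: 195 @ $11.00 = $2,145.00
Total COGS = $2,609.10 + $2,003.70 + $2,145.00 = $6,757.80
Ending inventory: 137 @ $11.70 + 121 @ $15.20 + 34 @ $11.00 = $3,816.10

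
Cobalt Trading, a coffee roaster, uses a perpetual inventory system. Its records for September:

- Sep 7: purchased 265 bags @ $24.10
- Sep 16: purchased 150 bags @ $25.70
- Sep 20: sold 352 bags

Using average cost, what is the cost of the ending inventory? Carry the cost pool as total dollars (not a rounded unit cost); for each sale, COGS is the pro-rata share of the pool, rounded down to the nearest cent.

After Sep 7: 265 on hand, pool $6,386.50 (≈ $24.1000 each)
After Sep 16: 415 on hand, pool $10,241.50 (≈ $24.6783 each)
Sep 20, sell 352: 352/415 × $10,241.50 → $8,686.76
Ending inventory (cost pool remaining) = $1,554.74

Ending inventory = $1,554.74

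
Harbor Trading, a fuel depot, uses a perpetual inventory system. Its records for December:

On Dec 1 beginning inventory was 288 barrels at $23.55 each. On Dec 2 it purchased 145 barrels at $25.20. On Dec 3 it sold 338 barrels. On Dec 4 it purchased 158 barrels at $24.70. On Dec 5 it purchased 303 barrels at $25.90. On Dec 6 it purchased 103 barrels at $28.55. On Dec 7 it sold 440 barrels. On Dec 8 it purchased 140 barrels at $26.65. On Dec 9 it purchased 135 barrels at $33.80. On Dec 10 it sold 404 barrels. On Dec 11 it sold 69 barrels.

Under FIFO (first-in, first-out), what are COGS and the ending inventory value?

Dec 3, 338 sold [FIFO — oldest first]: 288 @ $23.55 + 50 @ $25.20 = $8,042.40
Dec 7, 440 sold [FIFO — oldest first]: 95 @ $25.20 + 158 @ $24.70 + 187 @ $25.90 = $11,139.90
Dec 10, 404 sold [FIFO — oldest first]: 116 @ $25.90 + 103 @ $28.55 + 140 @ $26.65 + 45 @ $33.80 = $11,197.05
Dec 11, 69 sold [FIFO — oldest first]: 69 @ $33.80 = $2,332.20
Total COGS = $8,042.40 + $11,139.90 + $11,197.05 + $2,332.20 = $32,711.55
Ending inventory: 21 @ $33.80 = $709.80
Check: goods available $33,421.35 = COGS $32,711.55 + ending $709.80

COGS = $32,711.55; ending inventory = $709.80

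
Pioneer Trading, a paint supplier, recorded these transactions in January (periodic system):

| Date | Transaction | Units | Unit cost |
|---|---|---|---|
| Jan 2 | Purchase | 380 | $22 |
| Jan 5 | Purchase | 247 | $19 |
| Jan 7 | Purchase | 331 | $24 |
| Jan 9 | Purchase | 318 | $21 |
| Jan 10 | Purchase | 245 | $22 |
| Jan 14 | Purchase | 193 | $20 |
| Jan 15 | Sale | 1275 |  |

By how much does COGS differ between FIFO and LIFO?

FIFO COGS: 380 @ $22 + 247 @ $19 + 331 @ $24 + 317 @ $21 = $27,654
LIFO COGS: 193 @ $20 + 245 @ $22 + 318 @ $21 + 331 @ $24 + 188 @ $19 = $27,444
Difference = |$27,654 − $27,444| = $210

$210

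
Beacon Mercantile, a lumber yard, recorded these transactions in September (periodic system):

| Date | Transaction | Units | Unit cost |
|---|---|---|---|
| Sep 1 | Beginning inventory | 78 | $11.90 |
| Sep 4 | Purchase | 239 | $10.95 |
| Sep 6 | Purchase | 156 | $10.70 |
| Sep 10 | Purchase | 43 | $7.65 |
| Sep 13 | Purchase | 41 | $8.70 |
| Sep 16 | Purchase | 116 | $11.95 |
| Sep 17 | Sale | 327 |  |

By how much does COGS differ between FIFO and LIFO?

FIFO COGS: 78 @ $11.90 + 239 @ $10.95 + 10 @ $10.70 = $3,652.25
LIFO COGS: 116 @ $11.95 + 41 @ $8.70 + 43 @ $7.65 + 127 @ $10.70 = $3,430.75
Difference = |$3,652.25 − $3,430.75| = $221.50

$221.50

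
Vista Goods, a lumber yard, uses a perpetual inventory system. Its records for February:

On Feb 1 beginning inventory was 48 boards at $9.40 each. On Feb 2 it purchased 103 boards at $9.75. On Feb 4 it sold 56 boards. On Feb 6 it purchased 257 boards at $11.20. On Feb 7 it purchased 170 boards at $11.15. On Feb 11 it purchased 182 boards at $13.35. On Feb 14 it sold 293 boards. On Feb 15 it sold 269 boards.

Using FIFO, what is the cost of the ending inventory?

Ending inventory = $1,895.70

Feb 4, 56 sold [FIFO — oldest first]: 48 @ $9.40 + 8 @ $9.75 = $529.20
Feb 14, 293 sold [FIFO — oldest first]: 95 @ $9.75 + 198 @ $11.20 = $3,143.85
Feb 15, 269 sold [FIFO — oldest first]: 59 @ $11.20 + 170 @ $11.15 + 40 @ $13.35 = $3,090.30
Total COGS = $529.20 + $3,143.85 + $3,090.30 = $6,763.35
Ending inventory: 142 @ $13.35 = $1,895.70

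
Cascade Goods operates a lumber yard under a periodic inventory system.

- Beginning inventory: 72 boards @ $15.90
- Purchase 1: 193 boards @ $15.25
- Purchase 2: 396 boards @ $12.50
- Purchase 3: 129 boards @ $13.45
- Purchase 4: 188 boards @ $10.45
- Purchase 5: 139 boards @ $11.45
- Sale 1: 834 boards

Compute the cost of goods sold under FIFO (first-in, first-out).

Sale 1 (834) [FIFO — oldest first]: 72 @ $15.90 + 193 @ $15.25 + 396 @ $12.50 + 129 @ $13.45 + 44 @ $10.45 = $11,232.90
Ending inventory: 144 @ $10.45 + 139 @ $11.45 = $3,096.35

COGS = $11,232.90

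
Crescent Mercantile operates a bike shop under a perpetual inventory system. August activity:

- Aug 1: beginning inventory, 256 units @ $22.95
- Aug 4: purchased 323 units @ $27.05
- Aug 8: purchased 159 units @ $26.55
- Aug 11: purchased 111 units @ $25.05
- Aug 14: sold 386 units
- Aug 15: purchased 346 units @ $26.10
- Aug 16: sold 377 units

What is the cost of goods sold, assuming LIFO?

Aug 14, 386 sold [LIFO — newest first]: 111 @ $25.05 + 159 @ $26.55 + 116 @ $27.05 = $10,139.80
Aug 16, 377 sold [LIFO — newest first]: 346 @ $26.10 + 31 @ $27.05 = $9,869.15
Total COGS = $10,139.80 + $9,869.15 = $20,008.95
Ending inventory: 256 @ $22.95 + 176 @ $27.05 = $10,636.00
Check: goods available $30,644.95 = COGS $20,008.95 + ending $10,636.00

COGS = $20,008.95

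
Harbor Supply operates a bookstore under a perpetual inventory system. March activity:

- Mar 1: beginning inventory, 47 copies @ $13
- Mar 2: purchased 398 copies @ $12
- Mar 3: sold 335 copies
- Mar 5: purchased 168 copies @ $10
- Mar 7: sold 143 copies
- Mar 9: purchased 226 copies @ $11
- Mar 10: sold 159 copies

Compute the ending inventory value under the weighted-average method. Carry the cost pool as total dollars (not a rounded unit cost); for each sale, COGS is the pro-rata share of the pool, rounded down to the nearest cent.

Ending inventory = $2,209.40

After Mar 1: 47 on hand, pool $611.00 (≈ $13.0000 each)
After Mar 2: 445 on hand, pool $5,387.00 (≈ $12.1056 each)
Mar 3, sell 335: 335/445 × $5,387.00 → $4,055.38
After Mar 5: 278 on hand, pool $3,011.62 (≈ $10.8332 each)
Mar 7, sell 143: 143/278 × $3,011.62 → $1,549.14
After Mar 9: 361 on hand, pool $3,948.48 (≈ $10.9376 each)
Mar 10, sell 159: 159/361 × $3,948.48 → $1,739.08
Total COGS = $4,055.38 + $1,549.14 + $1,739.08 = $7,343.60
Ending inventory (cost pool remaining) = $2,209.40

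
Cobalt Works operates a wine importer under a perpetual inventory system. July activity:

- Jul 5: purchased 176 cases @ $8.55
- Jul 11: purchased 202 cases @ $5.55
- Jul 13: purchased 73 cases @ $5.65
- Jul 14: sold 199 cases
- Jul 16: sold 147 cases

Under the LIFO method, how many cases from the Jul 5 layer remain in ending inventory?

Jul 14, 199 sold [LIFO — newest first]: 73 @ $5.65 + 126 @ $5.55 = $1,111.75
Jul 16, 147 sold [LIFO — newest first]: 76 @ $5.55 + 71 @ $8.55 = $1,028.85
Total COGS = $1,111.75 + $1,028.85 = $2,140.60
Ending inventory: 105 @ $8.55 = $897.75

105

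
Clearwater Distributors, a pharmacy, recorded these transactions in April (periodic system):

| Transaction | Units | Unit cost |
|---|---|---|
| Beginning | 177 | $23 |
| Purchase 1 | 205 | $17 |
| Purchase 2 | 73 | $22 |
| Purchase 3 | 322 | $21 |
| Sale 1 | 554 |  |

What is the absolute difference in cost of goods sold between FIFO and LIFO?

FIFO COGS: 177 @ $23 + 205 @ $17 + 73 @ $22 + 99 @ $21 = $11,241
LIFO COGS: 322 @ $21 + 73 @ $22 + 159 @ $17 = $11,071
Difference = |$11,241 − $11,071| = $170

$170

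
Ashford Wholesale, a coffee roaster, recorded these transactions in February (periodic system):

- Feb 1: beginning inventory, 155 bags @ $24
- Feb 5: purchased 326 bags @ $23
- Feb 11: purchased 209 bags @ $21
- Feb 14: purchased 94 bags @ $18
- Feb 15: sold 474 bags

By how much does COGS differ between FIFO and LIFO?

$1,043

FIFO COGS: 155 @ $24 + 319 @ $23 = $11,057
LIFO COGS: 94 @ $18 + 209 @ $21 + 171 @ $23 = $10,014
Difference = |$11,057 − $10,014| = $1,043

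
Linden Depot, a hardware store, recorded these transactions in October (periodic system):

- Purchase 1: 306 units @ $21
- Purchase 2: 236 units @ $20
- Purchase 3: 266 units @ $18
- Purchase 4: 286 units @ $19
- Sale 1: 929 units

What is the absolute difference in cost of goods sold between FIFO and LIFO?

FIFO COGS: 306 @ $21 + 236 @ $20 + 266 @ $18 + 121 @ $19 = $18,233
LIFO COGS: 286 @ $19 + 266 @ $18 + 236 @ $20 + 141 @ $21 = $17,903
Difference = |$18,233 − $17,903| = $330

$330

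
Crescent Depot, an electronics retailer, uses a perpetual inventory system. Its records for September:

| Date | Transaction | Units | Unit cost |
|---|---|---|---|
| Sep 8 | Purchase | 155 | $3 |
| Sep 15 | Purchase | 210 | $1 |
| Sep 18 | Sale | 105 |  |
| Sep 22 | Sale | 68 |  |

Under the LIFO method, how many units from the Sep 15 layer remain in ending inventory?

37

Sep 18, 105 sold [LIFO — newest first]: 105 @ $1 = $105
Sep 22, 68 sold [LIFO — newest first]: 68 @ $1 = $68
Total COGS = $105 + $68 = $173
Ending inventory: 155 @ $3 + 37 @ $1 = $502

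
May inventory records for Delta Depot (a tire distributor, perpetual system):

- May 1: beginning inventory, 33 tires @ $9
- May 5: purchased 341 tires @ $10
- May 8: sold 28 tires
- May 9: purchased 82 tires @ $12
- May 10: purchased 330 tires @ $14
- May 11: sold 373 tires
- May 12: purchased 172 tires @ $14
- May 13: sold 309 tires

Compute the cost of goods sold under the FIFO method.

COGS = $8,247

May 8, 28 sold [FIFO — oldest first]: 28 @ $9 = $252
May 11, 373 sold [FIFO — oldest first]: 5 @ $9 + 341 @ $10 + 27 @ $12 = $3,779
May 13, 309 sold [FIFO — oldest first]: 55 @ $12 + 254 @ $14 = $4,216
Total COGS = $252 + $3,779 + $4,216 = $8,247
Ending inventory: 76 @ $14 + 172 @ $14 = $3,472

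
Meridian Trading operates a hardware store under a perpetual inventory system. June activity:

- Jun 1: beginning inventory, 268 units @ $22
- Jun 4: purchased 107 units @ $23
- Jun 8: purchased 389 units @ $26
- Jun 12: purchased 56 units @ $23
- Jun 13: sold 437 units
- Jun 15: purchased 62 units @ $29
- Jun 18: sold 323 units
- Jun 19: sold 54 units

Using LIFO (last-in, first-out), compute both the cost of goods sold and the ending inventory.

Jun 13, 437 sold [LIFO — newest first]: 56 @ $23 + 381 @ $26 = $11,194
Jun 18, 323 sold [LIFO — newest first]: 62 @ $29 + 8 @ $26 + 107 @ $23 + 146 @ $22 = $7,679
Jun 19, 54 sold [LIFO — newest first]: 54 @ $22 = $1,188
Total COGS = $11,194 + $7,679 + $1,188 = $20,061
Ending inventory: 68 @ $22 = $1,496
Check: goods available $21,557 = COGS $20,061 + ending $1,496

COGS = $20,061; ending inventory = $1,496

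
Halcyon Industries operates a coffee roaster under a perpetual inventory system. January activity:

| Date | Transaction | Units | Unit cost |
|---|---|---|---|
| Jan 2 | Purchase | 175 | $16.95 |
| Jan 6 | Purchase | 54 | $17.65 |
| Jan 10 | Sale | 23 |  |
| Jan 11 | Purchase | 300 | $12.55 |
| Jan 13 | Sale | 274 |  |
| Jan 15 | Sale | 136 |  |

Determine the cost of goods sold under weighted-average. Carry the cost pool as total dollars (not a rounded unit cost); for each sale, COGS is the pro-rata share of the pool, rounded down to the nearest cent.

After Jan 2: 175 on hand, pool $2,966.25 (≈ $16.9500 each)
After Jan 6: 229 on hand, pool $3,919.35 (≈ $17.1151 each)
Jan 10, sell 23: 23/229 × $3,919.35 → $393.64
After Jan 11: 506 on hand, pool $7,290.71 (≈ $14.4085 each)
Jan 13, sell 274: 274/506 × $7,290.71 → $3,947.93
Jan 15, sell 136: 136/232 × $3,342.78 → $1,959.56
Total COGS = $393.64 + $3,947.93 + $1,959.56 = $6,301.13
Ending inventory (cost pool remaining) = $1,383.22

COGS = $6,301.13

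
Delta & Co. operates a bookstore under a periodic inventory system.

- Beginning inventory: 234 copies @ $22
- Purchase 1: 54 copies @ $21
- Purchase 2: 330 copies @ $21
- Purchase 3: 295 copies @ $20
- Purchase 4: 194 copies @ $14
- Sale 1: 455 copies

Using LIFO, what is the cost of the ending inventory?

Ending inventory = $13,892

Sale 1 (455) [LIFO — newest first]: 194 @ $14 + 261 @ $20 = $7,936
Ending inventory: 234 @ $22 + 54 @ $21 + 330 @ $21 + 34 @ $20 = $13,892
Check: goods available $21,828 = COGS $7,936 + ending $13,892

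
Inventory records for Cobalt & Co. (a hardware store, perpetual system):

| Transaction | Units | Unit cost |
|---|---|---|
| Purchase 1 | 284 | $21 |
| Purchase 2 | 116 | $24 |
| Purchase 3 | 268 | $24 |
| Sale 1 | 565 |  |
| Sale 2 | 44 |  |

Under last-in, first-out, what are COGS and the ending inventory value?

Sale 1 (565) [LIFO — newest first]: 268 @ $24 + 116 @ $24 + 181 @ $21 = $13,017
Sale 2 (44) [LIFO — newest first]: 44 @ $21 = $924
Total COGS = $13,017 + $924 = $13,941
Ending inventory: 59 @ $21 = $1,239

COGS = $13,941; ending inventory = $1,239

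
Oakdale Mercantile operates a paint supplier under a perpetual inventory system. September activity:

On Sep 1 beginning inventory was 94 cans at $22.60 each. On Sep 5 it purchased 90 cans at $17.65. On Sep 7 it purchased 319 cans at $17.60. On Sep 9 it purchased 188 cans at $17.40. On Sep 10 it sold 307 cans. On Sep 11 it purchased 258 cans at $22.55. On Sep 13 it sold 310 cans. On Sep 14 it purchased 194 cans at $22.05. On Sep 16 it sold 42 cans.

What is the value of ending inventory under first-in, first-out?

Ending inventory = $10,652.40

Sep 10, 307 sold [FIFO — oldest first]: 94 @ $22.60 + 90 @ $17.65 + 123 @ $17.60 = $5,877.70
Sep 13, 310 sold [FIFO — oldest first]: 196 @ $17.60 + 114 @ $17.40 = $5,433.20
Sep 16, 42 sold [FIFO — oldest first]: 42 @ $17.40 = $730.80
Total COGS = $5,877.70 + $5,433.20 + $730.80 = $12,041.70
Ending inventory: 32 @ $17.40 + 258 @ $22.55 + 194 @ $22.05 = $10,652.40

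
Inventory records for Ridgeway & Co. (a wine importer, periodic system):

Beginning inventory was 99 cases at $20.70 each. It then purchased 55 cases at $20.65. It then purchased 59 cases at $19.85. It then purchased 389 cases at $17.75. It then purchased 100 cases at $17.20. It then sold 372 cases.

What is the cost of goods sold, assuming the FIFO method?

COGS = $7,178.45

Sale 1 (372) [FIFO — oldest first]: 99 @ $20.70 + 55 @ $20.65 + 59 @ $19.85 + 159 @ $17.75 = $7,178.45
Ending inventory: 230 @ $17.75 + 100 @ $17.20 = $5,802.50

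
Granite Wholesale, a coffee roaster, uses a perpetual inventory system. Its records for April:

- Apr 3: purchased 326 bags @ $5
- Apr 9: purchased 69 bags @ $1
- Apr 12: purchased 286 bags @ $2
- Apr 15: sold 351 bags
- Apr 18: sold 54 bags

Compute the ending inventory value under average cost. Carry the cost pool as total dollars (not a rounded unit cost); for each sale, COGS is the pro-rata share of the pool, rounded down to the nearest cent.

Ending inventory = $920.41

After Apr 3: 326 on hand, pool $1,630.00 (≈ $5.0000 each)
After Apr 9: 395 on hand, pool $1,699.00 (≈ $4.3013 each)
After Apr 12: 681 on hand, pool $2,271.00 (≈ $3.3348 each)
Apr 15, sell 351: 351/681 × $2,271.00 → $1,170.51
Apr 18, sell 54: 54/330 × $1,100.49 → $180.08
Total COGS = $1,170.51 + $180.08 = $1,350.59
Ending inventory (cost pool remaining) = $920.41
Check: goods available $2,271.00 = COGS $1,350.59 + ending $920.41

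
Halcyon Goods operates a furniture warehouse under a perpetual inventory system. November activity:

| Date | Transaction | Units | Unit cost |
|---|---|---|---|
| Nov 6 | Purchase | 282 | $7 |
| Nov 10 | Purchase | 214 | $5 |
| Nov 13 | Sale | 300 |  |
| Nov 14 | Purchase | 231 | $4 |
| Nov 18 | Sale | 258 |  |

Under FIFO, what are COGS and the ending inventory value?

Nov 13, 300 sold [FIFO — oldest first]: 282 @ $7 + 18 @ $5 = $2,064
Nov 18, 258 sold [FIFO — oldest first]: 196 @ $5 + 62 @ $4 = $1,228
Total COGS = $2,064 + $1,228 = $3,292
Ending inventory: 169 @ $4 = $676
Check: goods available $3,968 = COGS $3,292 + ending $676

COGS = $3,292; ending inventory = $676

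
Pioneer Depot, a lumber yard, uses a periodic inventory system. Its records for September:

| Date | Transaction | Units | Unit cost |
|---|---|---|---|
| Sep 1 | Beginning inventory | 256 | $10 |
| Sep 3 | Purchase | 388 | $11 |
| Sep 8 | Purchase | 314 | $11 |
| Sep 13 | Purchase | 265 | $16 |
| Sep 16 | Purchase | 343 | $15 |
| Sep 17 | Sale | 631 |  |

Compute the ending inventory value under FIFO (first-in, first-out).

Ending inventory = $12,982

Sep 17, 631 sold [FIFO — oldest first]: 256 @ $10 + 375 @ $11 = $6,685
Ending inventory: 13 @ $11 + 314 @ $11 + 265 @ $16 + 343 @ $15 = $12,982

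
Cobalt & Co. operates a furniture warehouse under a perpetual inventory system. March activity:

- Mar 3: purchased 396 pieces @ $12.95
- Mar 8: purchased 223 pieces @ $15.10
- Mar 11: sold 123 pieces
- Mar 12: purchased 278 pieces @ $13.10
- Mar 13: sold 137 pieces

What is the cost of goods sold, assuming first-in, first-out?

Mar 11, 123 sold [FIFO — oldest first]: 123 @ $12.95 = $1,592.85
Mar 13, 137 sold [FIFO — oldest first]: 137 @ $12.95 = $1,774.15
Total COGS = $1,592.85 + $1,774.15 = $3,367.00
Ending inventory: 136 @ $12.95 + 223 @ $15.10 + 278 @ $13.10 = $8,770.30
Check: goods available $12,137.30 = COGS $3,367.00 + ending $8,770.30

COGS = $3,367.00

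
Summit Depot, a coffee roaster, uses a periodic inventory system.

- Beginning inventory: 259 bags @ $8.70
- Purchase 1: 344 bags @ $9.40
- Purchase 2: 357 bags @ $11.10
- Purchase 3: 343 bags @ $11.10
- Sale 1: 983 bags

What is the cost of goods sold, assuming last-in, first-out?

Sale 1 (983) [LIFO — newest first]: 343 @ $11.10 + 357 @ $11.10 + 283 @ $9.40 = $10,430.20
Ending inventory: 259 @ $8.70 + 61 @ $9.40 = $2,826.70
Check: goods available $13,256.90 = COGS $10,430.20 + ending $2,826.70

COGS = $10,430.20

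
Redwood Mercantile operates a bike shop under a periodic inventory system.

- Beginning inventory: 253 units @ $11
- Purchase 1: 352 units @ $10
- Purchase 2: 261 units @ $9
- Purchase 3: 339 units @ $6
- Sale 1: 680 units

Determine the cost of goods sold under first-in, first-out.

COGS = $6,978

Sale 1 (680) [FIFO — oldest first]: 253 @ $11 + 352 @ $10 + 75 @ $9 = $6,978
Ending inventory: 186 @ $9 + 339 @ $6 = $3,708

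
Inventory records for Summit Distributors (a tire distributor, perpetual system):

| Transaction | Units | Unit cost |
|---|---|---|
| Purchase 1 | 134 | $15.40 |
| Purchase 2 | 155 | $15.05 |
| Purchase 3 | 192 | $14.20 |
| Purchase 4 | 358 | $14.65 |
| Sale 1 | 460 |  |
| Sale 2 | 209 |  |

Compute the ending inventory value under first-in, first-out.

Ending inventory = $2,490.50

Sale 1 (460) [FIFO — oldest first]: 134 @ $15.40 + 155 @ $15.05 + 171 @ $14.20 = $6,824.55
Sale 2 (209) [FIFO — oldest first]: 21 @ $14.20 + 188 @ $14.65 = $3,052.40
Total COGS = $6,824.55 + $3,052.40 = $9,876.95
Ending inventory: 170 @ $14.65 = $2,490.50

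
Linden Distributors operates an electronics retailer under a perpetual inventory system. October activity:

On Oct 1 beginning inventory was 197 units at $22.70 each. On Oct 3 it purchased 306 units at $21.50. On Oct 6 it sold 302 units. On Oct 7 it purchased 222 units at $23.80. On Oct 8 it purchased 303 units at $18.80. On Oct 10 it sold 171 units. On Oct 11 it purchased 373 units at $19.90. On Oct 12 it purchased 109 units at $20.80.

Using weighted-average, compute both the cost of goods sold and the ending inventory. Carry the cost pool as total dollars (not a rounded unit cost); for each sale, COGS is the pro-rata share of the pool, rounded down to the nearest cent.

COGS = $10,261.25; ending inventory = $21,459.55

After Oct 1: 197 on hand, pool $4,471.90 (≈ $22.7000 each)
After Oct 3: 503 on hand, pool $11,050.90 (≈ $21.9700 each)
Oct 6, sell 302: 302/503 × $11,050.90 → $6,634.93
After Oct 7: 423 on hand, pool $9,699.57 (≈ $22.9304 each)
After Oct 8: 726 on hand, pool $15,395.97 (≈ $21.2066 each)
Oct 10, sell 171: 171/726 × $15,395.97 → $3,626.32
After Oct 11: 928 on hand, pool $19,192.35 (≈ $20.6814 each)
After Oct 12: 1037 on hand, pool $21,459.55 (≈ $20.6939 each)
Total COGS = $6,634.93 + $3,626.32 = $10,261.25
Ending inventory (cost pool remaining) = $21,459.55
Check: goods available $31,720.80 = COGS $10,261.25 + ending $21,459.55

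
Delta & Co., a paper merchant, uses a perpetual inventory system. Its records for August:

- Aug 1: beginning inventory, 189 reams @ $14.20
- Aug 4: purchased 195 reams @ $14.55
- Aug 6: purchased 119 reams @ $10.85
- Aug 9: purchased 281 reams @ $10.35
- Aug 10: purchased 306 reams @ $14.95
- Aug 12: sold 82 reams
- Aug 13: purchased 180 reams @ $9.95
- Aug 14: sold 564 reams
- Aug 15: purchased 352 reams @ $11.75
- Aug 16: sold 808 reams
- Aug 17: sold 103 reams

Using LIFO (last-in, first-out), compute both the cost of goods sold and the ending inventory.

Aug 12, 82 sold [LIFO — newest first]: 82 @ $14.95 = $1,225.90
Aug 14, 564 sold [LIFO — newest first]: 180 @ $9.95 + 224 @ $14.95 + 160 @ $10.35 = $6,795.80
Aug 16, 808 sold [LIFO — newest first]: 352 @ $11.75 + 121 @ $10.35 + 119 @ $10.85 + 195 @ $14.55 + 21 @ $14.20 = $9,814.95
Aug 17, 103 sold [LIFO — newest first]: 103 @ $14.20 = $1,462.60
Total COGS = $1,225.90 + $6,795.80 + $9,814.95 + $1,462.60 = $19,299.25
Ending inventory: 65 @ $14.20 = $923.00

COGS = $19,299.25; ending inventory = $923.00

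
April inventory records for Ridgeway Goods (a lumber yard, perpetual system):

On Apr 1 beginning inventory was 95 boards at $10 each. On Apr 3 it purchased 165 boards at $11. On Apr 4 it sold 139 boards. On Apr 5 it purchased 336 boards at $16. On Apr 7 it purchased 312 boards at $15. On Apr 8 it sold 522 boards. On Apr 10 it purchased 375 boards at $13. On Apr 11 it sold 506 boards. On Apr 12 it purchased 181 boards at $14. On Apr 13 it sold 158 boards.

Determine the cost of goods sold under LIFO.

COGS = $18,727

Apr 4, 139 sold [LIFO — newest first]: 139 @ $11 = $1,529
Apr 8, 522 sold [LIFO — newest first]: 312 @ $15 + 210 @ $16 = $8,040
Apr 11, 506 sold [LIFO — newest first]: 375 @ $13 + 126 @ $16 + 5 @ $11 = $6,946
Apr 13, 158 sold [LIFO — newest first]: 158 @ $14 = $2,212
Total COGS = $1,529 + $8,040 + $6,946 + $2,212 = $18,727
Ending inventory: 95 @ $10 + 21 @ $11 + 23 @ $14 = $1,503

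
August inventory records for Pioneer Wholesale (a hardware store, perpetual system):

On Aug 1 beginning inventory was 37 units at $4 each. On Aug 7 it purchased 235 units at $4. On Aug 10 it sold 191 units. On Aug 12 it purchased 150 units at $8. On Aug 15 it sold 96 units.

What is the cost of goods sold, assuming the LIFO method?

COGS = $1,532

Aug 10, 191 sold [LIFO — newest first]: 191 @ $4 = $764
Aug 15, 96 sold [LIFO — newest first]: 96 @ $8 = $768
Total COGS = $764 + $768 = $1,532
Ending inventory: 37 @ $4 + 44 @ $4 + 54 @ $8 = $756
Check: goods available $2,288 = COGS $1,532 + ending $756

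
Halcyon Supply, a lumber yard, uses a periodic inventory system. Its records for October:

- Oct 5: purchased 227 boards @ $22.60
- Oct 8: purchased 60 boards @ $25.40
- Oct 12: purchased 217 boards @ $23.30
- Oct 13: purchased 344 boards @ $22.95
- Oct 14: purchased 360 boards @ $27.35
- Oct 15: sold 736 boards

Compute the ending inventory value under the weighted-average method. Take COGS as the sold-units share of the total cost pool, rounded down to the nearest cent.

Ending inventory = $11,507.39

Oct 15, sell 736: 736/1208 × $29,451.10 → $17,943.71
Ending inventory (cost pool remaining) = $11,507.39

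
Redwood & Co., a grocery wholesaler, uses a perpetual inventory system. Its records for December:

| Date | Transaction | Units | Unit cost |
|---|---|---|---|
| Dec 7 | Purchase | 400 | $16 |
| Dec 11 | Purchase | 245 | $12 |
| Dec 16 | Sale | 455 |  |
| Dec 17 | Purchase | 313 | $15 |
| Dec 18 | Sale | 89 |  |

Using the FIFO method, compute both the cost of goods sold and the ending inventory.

COGS = $8,128; ending inventory = $5,907

Dec 16, 455 sold [FIFO — oldest first]: 400 @ $16 + 55 @ $12 = $7,060
Dec 18, 89 sold [FIFO — oldest first]: 89 @ $12 = $1,068
Total COGS = $7,060 + $1,068 = $8,128
Ending inventory: 101 @ $12 + 313 @ $15 = $5,907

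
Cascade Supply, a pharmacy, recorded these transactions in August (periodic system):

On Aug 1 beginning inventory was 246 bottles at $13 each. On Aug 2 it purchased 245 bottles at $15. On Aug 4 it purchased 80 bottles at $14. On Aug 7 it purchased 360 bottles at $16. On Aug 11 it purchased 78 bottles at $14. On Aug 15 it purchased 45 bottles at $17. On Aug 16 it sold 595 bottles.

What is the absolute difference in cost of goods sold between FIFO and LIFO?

FIFO COGS: 246 @ $13 + 245 @ $15 + 80 @ $14 + 24 @ $16 = $8,377
LIFO COGS: 45 @ $17 + 78 @ $14 + 360 @ $16 + 80 @ $14 + 32 @ $15 = $9,217
Difference = |$8,377 − $9,217| = $840

$840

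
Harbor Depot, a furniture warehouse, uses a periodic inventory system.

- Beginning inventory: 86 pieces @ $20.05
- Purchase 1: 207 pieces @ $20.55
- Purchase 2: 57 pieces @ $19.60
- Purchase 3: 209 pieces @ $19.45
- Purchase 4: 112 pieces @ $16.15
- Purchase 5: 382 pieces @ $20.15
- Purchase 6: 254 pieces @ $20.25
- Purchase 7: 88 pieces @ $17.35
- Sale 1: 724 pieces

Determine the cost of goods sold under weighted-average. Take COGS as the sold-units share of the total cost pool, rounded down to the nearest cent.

Sale 1, sell 724: 724/1395 × $27,336.80 → $14,187.70
Ending inventory (cost pool remaining) = $13,149.10
Check: goods available $27,336.80 = COGS $14,187.70 + ending $13,149.10

COGS = $14,187.70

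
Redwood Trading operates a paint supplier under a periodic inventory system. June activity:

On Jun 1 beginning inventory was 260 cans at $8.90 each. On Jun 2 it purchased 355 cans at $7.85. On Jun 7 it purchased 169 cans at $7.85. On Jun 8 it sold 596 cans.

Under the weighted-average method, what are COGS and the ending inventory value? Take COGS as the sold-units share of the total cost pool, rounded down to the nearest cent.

Jun 8, sell 596: 596/784 × $6,427.40 → $4,886.13
Ending inventory (cost pool remaining) = $1,541.27
Check: goods available $6,427.40 = COGS $4,886.13 + ending $1,541.27

COGS = $4,886.13; ending inventory = $1,541.27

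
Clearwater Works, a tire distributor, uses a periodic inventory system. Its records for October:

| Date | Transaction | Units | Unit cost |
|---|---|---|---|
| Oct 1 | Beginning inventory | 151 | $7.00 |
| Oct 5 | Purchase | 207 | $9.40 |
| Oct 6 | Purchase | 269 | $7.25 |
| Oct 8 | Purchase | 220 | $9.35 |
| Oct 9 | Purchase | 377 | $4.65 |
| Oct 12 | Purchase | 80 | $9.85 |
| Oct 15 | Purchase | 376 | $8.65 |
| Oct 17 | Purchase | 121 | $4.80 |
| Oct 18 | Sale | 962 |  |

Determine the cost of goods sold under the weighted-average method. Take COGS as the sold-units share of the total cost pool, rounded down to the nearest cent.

Oct 18, sell 962: 962/1801 × $13,384.30 → $7,149.19
Ending inventory (cost pool remaining) = $6,235.11
Check: goods available $13,384.30 = COGS $7,149.19 + ending $6,235.11

COGS = $7,149.19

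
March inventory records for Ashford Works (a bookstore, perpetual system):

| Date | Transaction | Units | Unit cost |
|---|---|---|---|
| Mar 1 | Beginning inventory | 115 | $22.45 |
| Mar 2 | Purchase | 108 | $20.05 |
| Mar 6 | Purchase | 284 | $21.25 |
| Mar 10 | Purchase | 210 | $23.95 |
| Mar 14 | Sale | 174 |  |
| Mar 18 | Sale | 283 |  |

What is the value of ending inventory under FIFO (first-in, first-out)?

Ending inventory = $6,092.00

Mar 14, 174 sold [FIFO — oldest first]: 115 @ $22.45 + 59 @ $20.05 = $3,764.70
Mar 18, 283 sold [FIFO — oldest first]: 49 @ $20.05 + 234 @ $21.25 = $5,954.95
Total COGS = $3,764.70 + $5,954.95 = $9,719.65
Ending inventory: 50 @ $21.25 + 210 @ $23.95 = $6,092.00
Check: goods available $15,811.65 = COGS $9,719.65 + ending $6,092.00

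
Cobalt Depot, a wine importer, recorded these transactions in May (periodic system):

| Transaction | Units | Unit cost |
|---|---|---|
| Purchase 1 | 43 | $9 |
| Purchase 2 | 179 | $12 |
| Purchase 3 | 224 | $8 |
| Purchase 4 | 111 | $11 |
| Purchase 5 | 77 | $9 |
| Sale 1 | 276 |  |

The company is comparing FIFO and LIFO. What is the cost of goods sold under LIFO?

COGS = $2,618

FIFO COGS: 43 @ $9 + 179 @ $12 + 54 @ $8 = $2,967
LIFO COGS: 77 @ $9 + 111 @ $11 + 88 @ $8 = $2,618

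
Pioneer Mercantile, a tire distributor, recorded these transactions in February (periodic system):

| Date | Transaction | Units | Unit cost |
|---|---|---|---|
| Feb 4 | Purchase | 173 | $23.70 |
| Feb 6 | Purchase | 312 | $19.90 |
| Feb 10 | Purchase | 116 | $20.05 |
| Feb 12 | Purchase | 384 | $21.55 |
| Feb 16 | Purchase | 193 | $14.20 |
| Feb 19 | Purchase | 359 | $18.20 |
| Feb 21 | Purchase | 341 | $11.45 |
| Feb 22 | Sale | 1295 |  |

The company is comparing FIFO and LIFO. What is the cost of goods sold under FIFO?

FIFO COGS: 173 @ $23.70 + 312 @ $19.90 + 116 @ $20.05 + 384 @ $21.55 + 193 @ $14.20 + 117 @ $18.20 = $25,779.90
LIFO COGS: 341 @ $11.45 + 359 @ $18.20 + 193 @ $14.20 + 384 @ $21.55 + 18 @ $20.05 = $21,814.95

COGS = $25,779.90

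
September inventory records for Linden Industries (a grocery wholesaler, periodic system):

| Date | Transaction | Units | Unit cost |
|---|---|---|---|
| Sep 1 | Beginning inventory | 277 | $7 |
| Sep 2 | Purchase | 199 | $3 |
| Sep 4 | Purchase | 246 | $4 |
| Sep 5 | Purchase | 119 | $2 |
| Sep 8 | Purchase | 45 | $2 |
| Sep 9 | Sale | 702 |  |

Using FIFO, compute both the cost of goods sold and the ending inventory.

Sep 9, 702 sold [FIFO — oldest first]: 277 @ $7 + 199 @ $3 + 226 @ $4 = $3,440
Ending inventory: 20 @ $4 + 119 @ $2 + 45 @ $2 = $408

COGS = $3,440; ending inventory = $408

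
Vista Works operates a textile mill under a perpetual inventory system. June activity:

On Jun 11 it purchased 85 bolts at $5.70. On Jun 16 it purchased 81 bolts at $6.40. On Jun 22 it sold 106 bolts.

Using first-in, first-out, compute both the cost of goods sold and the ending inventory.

COGS = $618.90; ending inventory = $384.00

Jun 22, 106 sold [FIFO — oldest first]: 85 @ $5.70 + 21 @ $6.40 = $618.90
Ending inventory: 60 @ $6.40 = $384.00
Check: goods available $1,002.90 = COGS $618.90 + ending $384.00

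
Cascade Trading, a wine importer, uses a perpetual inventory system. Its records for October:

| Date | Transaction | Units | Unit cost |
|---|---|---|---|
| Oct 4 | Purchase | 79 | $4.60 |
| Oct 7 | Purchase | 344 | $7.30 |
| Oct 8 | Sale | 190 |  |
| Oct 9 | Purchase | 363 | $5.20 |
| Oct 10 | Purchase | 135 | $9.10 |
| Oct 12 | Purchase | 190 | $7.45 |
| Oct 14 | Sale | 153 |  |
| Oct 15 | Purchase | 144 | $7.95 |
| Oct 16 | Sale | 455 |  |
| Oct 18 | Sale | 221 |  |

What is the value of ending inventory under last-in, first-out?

Ending inventory = $1,503.20

Oct 8, 190 sold [LIFO — newest first]: 190 @ $7.30 = $1,387.00
Oct 14, 153 sold [LIFO — newest first]: 153 @ $7.45 = $1,139.85
Oct 16, 455 sold [LIFO — newest first]: 144 @ $7.95 + 37 @ $7.45 + 135 @ $9.10 + 139 @ $5.20 = $3,371.75
Oct 18, 221 sold [LIFO — newest first]: 221 @ $5.20 = $1,149.20
Total COGS = $1,387.00 + $1,139.85 + $3,371.75 + $1,149.20 = $7,047.80
Ending inventory: 79 @ $4.60 + 154 @ $7.30 + 3 @ $5.20 = $1,503.20
Check: goods available $8,551.00 = COGS $7,047.80 + ending $1,503.20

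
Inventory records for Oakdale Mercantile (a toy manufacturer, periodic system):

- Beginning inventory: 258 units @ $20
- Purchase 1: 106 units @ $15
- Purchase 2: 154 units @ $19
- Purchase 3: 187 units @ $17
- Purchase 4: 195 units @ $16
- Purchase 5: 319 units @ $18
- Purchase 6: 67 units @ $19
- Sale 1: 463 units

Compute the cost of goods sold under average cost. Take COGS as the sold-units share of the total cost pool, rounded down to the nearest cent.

Sale 1, sell 463: 463/1286 × $22,990.00 → $8,277.11
Ending inventory (cost pool remaining) = $14,712.89
Check: goods available $22,990.00 = COGS $8,277.11 + ending $14,712.89

COGS = $8,277.11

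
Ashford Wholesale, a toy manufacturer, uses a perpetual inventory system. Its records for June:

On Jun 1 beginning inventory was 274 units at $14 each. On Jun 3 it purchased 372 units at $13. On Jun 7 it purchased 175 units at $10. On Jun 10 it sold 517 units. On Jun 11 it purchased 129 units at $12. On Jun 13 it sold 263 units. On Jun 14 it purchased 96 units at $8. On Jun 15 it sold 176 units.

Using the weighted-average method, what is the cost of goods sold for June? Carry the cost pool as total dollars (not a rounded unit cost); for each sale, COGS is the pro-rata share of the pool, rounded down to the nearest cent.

COGS = $11,759.88

After Jun 1: 274 on hand, pool $3,836.00 (≈ $14.0000 each)
After Jun 3: 646 on hand, pool $8,672.00 (≈ $13.4241 each)
After Jun 7: 821 on hand, pool $10,422.00 (≈ $12.6943 each)
Jun 10, sell 517: 517/821 × $10,422.00 → $6,562.94
After Jun 11: 433 on hand, pool $5,407.06 (≈ $12.4874 each)
Jun 13, sell 263: 263/433 × $5,407.06 → $3,284.19
After Jun 14: 266 on hand, pool $2,890.87 (≈ $10.8679 each)
Jun 15, sell 176: 176/266 × $2,890.87 → $1,912.75
Total COGS = $6,562.94 + $3,284.19 + $1,912.75 = $11,759.88
Ending inventory (cost pool remaining) = $978.12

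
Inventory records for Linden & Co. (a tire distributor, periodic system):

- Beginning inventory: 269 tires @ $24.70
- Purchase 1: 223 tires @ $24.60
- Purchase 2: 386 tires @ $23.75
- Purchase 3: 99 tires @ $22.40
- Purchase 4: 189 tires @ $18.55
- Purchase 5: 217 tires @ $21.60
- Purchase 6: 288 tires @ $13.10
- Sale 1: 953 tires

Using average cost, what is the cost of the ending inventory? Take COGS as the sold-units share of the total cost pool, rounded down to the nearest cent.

Ending inventory = $15,245.65

Sale 1, sell 953: 953/1671 × $35,481.15 → $20,235.50
Ending inventory (cost pool remaining) = $15,245.65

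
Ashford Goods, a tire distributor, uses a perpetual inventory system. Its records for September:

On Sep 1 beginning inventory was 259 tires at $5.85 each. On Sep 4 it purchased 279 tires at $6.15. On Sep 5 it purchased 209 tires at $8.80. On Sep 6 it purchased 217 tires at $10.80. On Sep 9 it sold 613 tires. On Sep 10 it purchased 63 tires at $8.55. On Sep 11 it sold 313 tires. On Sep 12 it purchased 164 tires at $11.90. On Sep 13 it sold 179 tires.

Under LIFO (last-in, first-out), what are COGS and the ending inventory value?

Sep 9, 613 sold [LIFO — newest first]: 217 @ $10.80 + 209 @ $8.80 + 187 @ $6.15 = $5,332.85
Sep 11, 313 sold [LIFO — newest first]: 63 @ $8.55 + 92 @ $6.15 + 158 @ $5.85 = $2,028.75
Sep 13, 179 sold [LIFO — newest first]: 164 @ $11.90 + 15 @ $5.85 = $2,039.35
Total COGS = $5,332.85 + $2,028.75 + $2,039.35 = $9,400.95
Ending inventory: 86 @ $5.85 = $503.10

COGS = $9,400.95; ending inventory = $503.10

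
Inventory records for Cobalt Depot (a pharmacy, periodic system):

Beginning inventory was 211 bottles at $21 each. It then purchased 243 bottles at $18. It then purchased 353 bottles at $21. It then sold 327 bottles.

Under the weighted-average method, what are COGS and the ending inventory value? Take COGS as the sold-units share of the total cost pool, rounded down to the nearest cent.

Sale 1, sell 327: 327/807 × $16,218.00 → $6,571.60
Ending inventory (cost pool remaining) = $9,646.40
Check: goods available $16,218.00 = COGS $6,571.60 + ending $9,646.40

COGS = $6,571.60; ending inventory = $9,646.40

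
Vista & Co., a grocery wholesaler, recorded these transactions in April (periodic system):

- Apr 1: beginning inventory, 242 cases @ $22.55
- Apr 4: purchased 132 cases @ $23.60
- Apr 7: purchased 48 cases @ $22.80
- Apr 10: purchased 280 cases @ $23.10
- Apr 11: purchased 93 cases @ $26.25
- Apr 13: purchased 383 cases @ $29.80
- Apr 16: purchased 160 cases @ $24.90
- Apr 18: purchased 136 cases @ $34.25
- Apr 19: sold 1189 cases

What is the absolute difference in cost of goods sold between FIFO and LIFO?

FIFO COGS: 242 @ $22.55 + 132 @ $23.60 + 48 @ $22.80 + 280 @ $23.10 + 93 @ $26.25 + 383 @ $29.80 + 11 @ $24.90 = $30,263.25
LIFO COGS: 136 @ $34.25 + 160 @ $24.90 + 383 @ $29.80 + 93 @ $26.25 + 280 @ $23.10 + 48 @ $22.80 + 89 @ $23.60 = $32,159.45
Difference = |$30,263.25 − $32,159.45| = $1,896.20

$1,896.20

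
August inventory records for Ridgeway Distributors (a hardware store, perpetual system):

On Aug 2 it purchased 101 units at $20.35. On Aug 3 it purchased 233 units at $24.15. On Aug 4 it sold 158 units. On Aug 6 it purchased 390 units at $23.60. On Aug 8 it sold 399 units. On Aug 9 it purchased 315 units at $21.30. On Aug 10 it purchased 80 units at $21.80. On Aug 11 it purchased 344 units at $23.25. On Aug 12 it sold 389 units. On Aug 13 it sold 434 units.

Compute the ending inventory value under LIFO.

Ending inventory = $1,689.05

Aug 4, 158 sold [LIFO — newest first]: 158 @ $24.15 = $3,815.70
Aug 8, 399 sold [LIFO — newest first]: 390 @ $23.60 + 9 @ $24.15 = $9,421.35
Aug 12, 389 sold [LIFO — newest first]: 344 @ $23.25 + 45 @ $21.80 = $8,979.00
Aug 13, 434 sold [LIFO — newest first]: 35 @ $21.80 + 315 @ $21.30 + 66 @ $24.15 + 18 @ $20.35 = $9,432.70
Total COGS = $3,815.70 + $9,421.35 + $8,979.00 + $9,432.70 = $31,648.75
Ending inventory: 83 @ $20.35 = $1,689.05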